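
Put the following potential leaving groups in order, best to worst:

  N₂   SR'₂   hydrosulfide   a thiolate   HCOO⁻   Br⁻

N₂: no meaningful conjugate acid; N₂ departs as an exceptionally stable neutral molecule
Br⁻: pKₐ(HBr) ≈ -9 — weak base; good leaving group
SR'₂: pKₐ(R'₂SH⁺) ≈ -7 — neutral; leaves from a sulfonium salt (R–SR'₂⁺)
HCOO⁻: pKₐ(HCOOH) ≈ 3.8
hydrosulfide: pKₐ(H₂S) ≈ 7 — larger and more polarisable than the oxygen analogue
a thiolate: pKₐ(RSH (a thiol)) ≈ 10.5

N₂ > Br⁻ > SR'₂ > HCOO⁻ > hydrosulfide > a thiolate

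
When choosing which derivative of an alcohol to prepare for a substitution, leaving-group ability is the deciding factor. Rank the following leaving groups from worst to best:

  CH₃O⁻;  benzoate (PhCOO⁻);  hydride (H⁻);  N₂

hydride (H⁻) < CH₃O⁻ < benzoate (PhCOO⁻) < N₂

A good leaving group is a weak base: the lower the pKₐ of its conjugate acid, the more readily it departs.
N₂: no meaningful conjugate acid; N₂ departs as an exceptionally stable neutral molecule
benzoate (PhCOO⁻): pKₐ(C₆H₅COOH) ≈ 4.2
CH₃O⁻: pKₐ(CH₃OH) ≈ 15.5
hydride (H⁻): pKₐ(H₂) ≈ 36
Listed from poorest to best leaving group as asked.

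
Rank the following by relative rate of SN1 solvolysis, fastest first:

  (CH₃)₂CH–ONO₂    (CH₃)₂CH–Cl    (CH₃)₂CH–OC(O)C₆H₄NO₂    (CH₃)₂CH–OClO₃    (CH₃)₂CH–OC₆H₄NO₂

(CH₃)₂CH–OClO₃ > (CH₃)₂CH–Cl > (CH₃)₂CH–ONO₂ > (CH₃)₂CH–OC(O)C₆H₄NO₂ > (CH₃)₂CH–OC₆H₄NO₂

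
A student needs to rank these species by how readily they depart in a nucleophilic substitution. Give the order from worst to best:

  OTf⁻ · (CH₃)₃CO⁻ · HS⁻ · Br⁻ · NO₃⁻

(CH₃)₃CO⁻ < HS⁻ < NO₃⁻ < Br⁻ < OTf⁻

OTf⁻: pKₐ(CF₃SO₃H (triflic acid)) ≈ -14 — charge spread over three oxygens and a CF₃ group; the premier leaving group in synthesis
Br⁻: pKₐ(HBr) ≈ -9 — weak base; good leaving group
NO₃⁻: pKₐ(HNO₃) ≈ -1.3
HS⁻: pKₐ(H₂S) ≈ 7
(CH₃)₃CO⁻: pKₐ(t-BuOH) ≈ 18 — bulky, strongly basic alkoxide
Listed from poorest to best leaving group as asked.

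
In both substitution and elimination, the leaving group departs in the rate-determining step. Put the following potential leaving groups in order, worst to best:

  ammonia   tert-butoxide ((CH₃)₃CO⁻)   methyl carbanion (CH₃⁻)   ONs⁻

Rank by basicity of the departing species: weakest base leaves most easily.
ONs⁻: pKₐ(p-O₂NC₆H₄SO₃H) ≈ -3.5
ammonia: pKₐ(NH₄⁺) ≈ 9.2 — neutral but moderately basic; leaves from R–NH₃⁺
tert-butoxide ((CH₃)₃CO⁻): pKₐ(t-BuOH) ≈ 18 — bulky, strongly basic alkoxide
methyl carbanion (CH₃⁻): pKₐ(CH₄) ≈ 48
Listed from poorest to best leaving group as asked.

methyl carbanion (CH₃⁻) < tert-butoxide ((CH₃)₃CO⁻) < ammonia < ONs⁻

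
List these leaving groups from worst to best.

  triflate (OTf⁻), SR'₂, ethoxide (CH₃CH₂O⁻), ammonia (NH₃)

ethoxide (CH₃CH₂O⁻) < ammonia (NH₃) < SR'₂ < triflate (OTf⁻)

triflate (OTf⁻): pKₐ(CF₃SO₃H (triflic acid)) ≈ -14 — charge spread over three oxygens and a CF₃ group; the premier leaving group in synthesis
SR'₂: pKₐ(R'₂SH⁺) ≈ -7
ammonia (NH₃): pKₐ(NH₄⁺) ≈ 9.2 — neutral but moderately basic; leaves from R–NH₃⁺
ethoxide (CH₃CH₂O⁻): pKₐ(CH₃CH₂OH) ≈ 16
Reversing gives the worst-to-best order requested.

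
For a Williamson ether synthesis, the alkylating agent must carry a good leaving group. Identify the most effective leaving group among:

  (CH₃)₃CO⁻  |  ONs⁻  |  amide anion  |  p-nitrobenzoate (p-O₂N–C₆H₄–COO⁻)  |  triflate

A good leaving group is a weak base: the lower the pKₐ of its conjugate acid, the more readily it departs.
triflate: pKₐ(CF₃SO₃H (triflic acid)) ≈ -14
ONs⁻: pKₐ(p-O₂NC₆H₄SO₃H) ≈ -3.5
p-nitrobenzoate (p-O₂N–C₆H₄–COO⁻): pKₐ(p-nitrobenzoic acid) ≈ 3.4
(CH₃)₃CO⁻: pKₐ(t-BuOH) ≈ 18
amide anion: pKₐ(NH₃) ≈ 38

triflate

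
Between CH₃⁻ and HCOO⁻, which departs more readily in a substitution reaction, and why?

HCOO⁻

HCOO⁻ is the better leaving group.
pKₐ(HCOOH) ≈ 3.8 versus pKₐ(CH₄) ≈ 48: HCOO⁻ is the much weaker base.
Resonance-stabilised carboxylate.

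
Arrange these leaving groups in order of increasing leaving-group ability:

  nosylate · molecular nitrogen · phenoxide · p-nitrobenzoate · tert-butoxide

tert-butoxide < phenoxide < p-nitrobenzoate < nosylate < molecular nitrogen

Leaving-group ability tracks the stability of the departed species; conjugate-acid pKₐ is the usual yardstick (lower pKₐ → better LG).
molecular nitrogen: no meaningful conjugate acid; N₂ departs as an exceptionally stable neutral molecule
nosylate: pKₐ(p-O₂NC₆H₄SO₃H) ≈ -3.5
p-nitrobenzoate: pKₐ(p-nitrobenzoic acid) ≈ 3.4 — electron-withdrawing nitro group stabilises the carboxylate
phenoxide: pKₐ(C₆H₅OH (phenol)) ≈ 10 — resonance into the ring helps, but still a poor LG
tert-butoxide: pKₐ(t-BuOH) ≈ 18 — bulky, strongly basic alkoxide
Listed from poorest to best leaving group as asked.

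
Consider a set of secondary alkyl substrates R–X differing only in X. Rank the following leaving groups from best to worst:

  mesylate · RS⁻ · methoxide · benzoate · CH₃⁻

mesylate > benzoate > RS⁻ > methoxide > CH₃⁻

mesylate: pKₐ(CH₃SO₃H (MsOH)) ≈ -1.9 — resonance-delocalised alkanesulfonate
benzoate: pKₐ(C₆H₅COOH) ≈ 4.2 — aryl carboxylate
RS⁻: pKₐ(RSH (a thiol)) ≈ 10.5
methoxide: pKₐ(CH₃OH) ≈ 15.5 — strong base; alkoxides do not leave unassisted
CH₃⁻: pKₐ(CH₄) ≈ 48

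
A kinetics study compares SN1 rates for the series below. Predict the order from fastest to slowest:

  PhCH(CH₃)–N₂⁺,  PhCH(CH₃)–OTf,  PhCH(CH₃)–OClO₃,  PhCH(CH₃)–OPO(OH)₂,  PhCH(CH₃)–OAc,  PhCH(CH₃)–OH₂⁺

Identical carbon frameworks mean the comparison reduces to leaving-group quality.
A good leaving group is a weak base: the lower the pKₐ of its conjugate acid, the more readily it departs.
PhCH(CH₃)–N₂⁺ loses N₂: no meaningful conjugate acid; N₂ departs as an exceptionally stable neutral molecule
PhCH(CH₃)–OTf loses OTf⁻: pKₐ(CF₃SO₃H (triflic acid)) ≈ -14
PhCH(CH₃)–OClO₃ loses ClO₄⁻: pKₐ(HClO₄) ≈ -10
PhCH(CH₃)–OH₂⁺ loses H₂O: pKₐ(H₃O⁺) ≈ -1.7
PhCH(CH₃)–OPO(OH)₂ loses H₂PO₄⁻: pKₐ(H₃PO₄) ≈ 2.1
PhCH(CH₃)–OAc loses AcO⁻: pKₐ(CH₃COOH) ≈ 4.8

PhCH(CH₃)–N₂⁺ > PhCH(CH₃)–OTf > PhCH(CH₃)–OClO₃ > PhCH(CH₃)–OH₂⁺ > PhCH(CH₃)–OPO(OH)₂ > PhCH(CH₃)–OAc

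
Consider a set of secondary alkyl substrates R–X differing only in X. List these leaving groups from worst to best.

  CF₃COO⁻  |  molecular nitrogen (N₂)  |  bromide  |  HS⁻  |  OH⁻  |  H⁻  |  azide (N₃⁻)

H⁻ < OH⁻ < HS⁻ < azide (N₃⁻) < CF₃COO⁻ < bromide < molecular nitrogen (N₂)

Rank by basicity of the departing species: weakest base leaves most easily.
molecular nitrogen (N₂): no meaningful conjugate acid; N₂ departs as an exceptionally stable neutral molecule
bromide: pKₐ(HBr) ≈ -9
CF₃COO⁻: pKₐ(CF₃COOH) ≈ 0.2
azide (N₃⁻): pKₐ(HN₃) ≈ 4.7
HS⁻: pKₐ(H₂S) ≈ 7
OH⁻: pKₐ(H₂O) ≈ 15.7
H⁻: pKₐ(H₂) ≈ 36
The question asks for worst first, so the sequence is read in increasing leaving-group ability.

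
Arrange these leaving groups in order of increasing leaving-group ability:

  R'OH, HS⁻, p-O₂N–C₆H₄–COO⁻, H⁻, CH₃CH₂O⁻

H⁻ < CH₃CH₂O⁻ < HS⁻ < p-O₂N–C₆H₄–COO⁻ < R'OH

R'OH: pKₐ(R'OH₂⁺) ≈ -2.4
p-O₂N–C₆H₄–COO⁻: pKₐ(p-nitrobenzoic acid) ≈ 3.4
HS⁻: pKₐ(H₂S) ≈ 7
CH₃CH₂O⁻: pKₐ(CH₃CH₂OH) ≈ 16
H⁻: pKₐ(H₂) ≈ 36
Listed from poorest to best leaving group as asked.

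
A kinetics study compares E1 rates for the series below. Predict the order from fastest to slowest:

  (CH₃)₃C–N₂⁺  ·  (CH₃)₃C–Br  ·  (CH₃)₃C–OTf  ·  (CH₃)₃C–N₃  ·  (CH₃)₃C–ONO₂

Identical carbon frameworks mean the comparison reduces to leaving-group quality.
Rank by basicity of the departing species: weakest base leaves most easily.
(CH₃)₃C–N₂⁺ loses N₂: no meaningful conjugate acid; N₂ departs as an exceptionally stable neutral molecule
(CH₃)₃C–OTf loses OTf⁻: pKₐ(CF₃SO₃H (triflic acid)) ≈ -14
(CH₃)₃C–Br loses Br⁻: pKₐ(HBr) ≈ -9
(CH₃)₃C–ONO₂ loses NO₃⁻: pKₐ(HNO₃) ≈ -1.3
(CH₃)₃C–N₃ loses N₃⁻: pKₐ(HN₃) ≈ 4.7

(CH₃)₃C–N₂⁺ > (CH₃)₃C–OTf > (CH₃)₃C–Br > (CH₃)₃C–ONO₂ > (CH₃)₃C–N₃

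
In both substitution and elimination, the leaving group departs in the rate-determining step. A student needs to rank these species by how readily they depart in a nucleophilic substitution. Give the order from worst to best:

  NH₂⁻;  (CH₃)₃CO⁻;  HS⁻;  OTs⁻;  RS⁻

Rank by basicity of the departing species: weakest base leaves most easily.
OTs⁻: pKₐ(p-CH₃C₆H₄SO₃H (TsOH)) ≈ -2.8
HS⁻: pKₐ(H₂S) ≈ 7 — larger and more polarisable than the oxygen analogue
RS⁻: pKₐ(RSH (a thiol)) ≈ 10.5 — moderately basic; rarely leaves without activation
(CH₃)₃CO⁻: pKₐ(t-BuOH) ≈ 18 — bulky, strongly basic alkoxide
NH₂⁻: pKₐ(NH₃) ≈ 38
The question asks for worst first, so the sequence is read in increasing leaving-group ability.

NH₂⁻ < (CH₃)₃CO⁻ < RS⁻ < HS⁻ < OTs⁻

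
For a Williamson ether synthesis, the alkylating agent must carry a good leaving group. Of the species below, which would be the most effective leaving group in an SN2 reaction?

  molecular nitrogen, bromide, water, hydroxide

molecular nitrogen

molecular nitrogen: no meaningful conjugate acid; N₂ departs as an exceptionally stable neutral molecule
bromide: pKₐ(HBr) ≈ -9
water: pKₐ(H₃O⁺) ≈ -1.7
hydroxide: pKₐ(H₂O) ≈ 15.7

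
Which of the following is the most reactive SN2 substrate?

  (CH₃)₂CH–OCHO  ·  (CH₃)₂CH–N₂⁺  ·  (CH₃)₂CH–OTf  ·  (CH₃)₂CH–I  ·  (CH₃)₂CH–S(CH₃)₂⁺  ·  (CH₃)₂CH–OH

(CH₃)₂CH–N₂⁺

With the same alkyl group throughout, only the leaving group differentiates the rates.
Leaving-group ability tracks the stability of the departed species; conjugate-acid pKₐ is the usual yardstick (lower pKₐ → better LG).
(CH₃)₂CH–N₂⁺ loses N₂: no meaningful conjugate acid; N₂ departs as an exceptionally stable neutral molecule
(CH₃)₂CH–OTf loses OTf⁻: pKₐ(CF₃SO₃H (triflic acid)) ≈ -14
(CH₃)₂CH–I loses I⁻: pKₐ(HI) ≈ -10
(CH₃)₂CH–S(CH₃)₂⁺ loses SR'₂: pKₐ(R'₂SH⁺) ≈ -7
(CH₃)₂CH–OCHO loses HCOO⁻: pKₐ(HCOOH) ≈ 3.8
(CH₃)₂CH–OH loses OH⁻: pKₐ(H₂O) ≈ 15.7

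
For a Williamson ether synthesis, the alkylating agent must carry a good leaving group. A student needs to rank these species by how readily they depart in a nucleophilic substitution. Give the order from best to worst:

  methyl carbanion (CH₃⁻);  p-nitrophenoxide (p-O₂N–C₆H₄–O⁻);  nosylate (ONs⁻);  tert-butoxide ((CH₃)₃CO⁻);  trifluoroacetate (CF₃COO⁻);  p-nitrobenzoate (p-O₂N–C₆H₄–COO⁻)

nosylate (ONs⁻): pKₐ(p-O₂NC₆H₄SO₃H) ≈ -3.5 — p-nitro group further stabilises the sulfonate
trifluoroacetate (CF₃COO⁻): pKₐ(CF₃COOH) ≈ 0.2
p-nitrobenzoate (p-O₂N–C₆H₄–COO⁻): pKₐ(p-nitrobenzoic acid) ≈ 3.4
p-nitrophenoxide (p-O₂N–C₆H₄–O⁻): pKₐ(p-nitrophenol) ≈ 7.2
tert-butoxide ((CH₃)₃CO⁻): pKₐ(t-BuOH) ≈ 18 — bulky, strongly basic alkoxide
methyl carbanion (CH₃⁻): pKₐ(CH₄) ≈ 48

nosylate (ONs⁻) > trifluoroacetate (CF₃COO⁻) > p-nitrobenzoate (p-O₂N–C₆H₄–COO⁻) > p-nitrophenoxide (p-O₂N–C₆H₄–O⁻) > tert-butoxide ((CH₃)₃CO⁻) > methyl carbanion (CH₃⁻)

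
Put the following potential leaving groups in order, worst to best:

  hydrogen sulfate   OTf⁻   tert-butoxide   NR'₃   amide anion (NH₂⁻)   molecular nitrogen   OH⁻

amide anion (NH₂⁻) < tert-butoxide < OH⁻ < NR'₃ < hydrogen sulfate < OTf⁻ < molecular nitrogen

Rank by basicity of the departing species: weakest base leaves most easily.
molecular nitrogen: no meaningful conjugate acid; N₂ departs as an exceptionally stable neutral molecule
OTf⁻: pKₐ(CF₃SO₃H (triflic acid)) ≈ -14 — charge spread over three oxygens and a CF₃ group; the premier leaving group in synthesis
hydrogen sulfate: pKₐ(H₂SO₄) ≈ -3 — conjugate base of a strong mineral acid
NR'₃: pKₐ(R'₃NH⁺) ≈ 10.7 — neutral but still a fairly strong base; Hofmann-elimination LG
OH⁻: pKₐ(H₂O) ≈ 15.7 — strong base; essentially never leaves without prior activation
tert-butoxide: pKₐ(t-BuOH) ≈ 18
amide anion (NH₂⁻): pKₐ(NH₃) ≈ 38 — extremely strong base; never a leaving group
Reversing gives the worst-to-best order requested.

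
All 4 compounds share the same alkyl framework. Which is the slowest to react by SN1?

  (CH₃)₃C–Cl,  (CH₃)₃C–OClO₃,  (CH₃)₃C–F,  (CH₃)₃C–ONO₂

With the same alkyl group throughout, only the leaving group differentiates the rates.
Rank by basicity of the departing species: weakest base leaves most easily.
(CH₃)₃C–OClO₃ loses ClO₄⁻: pKₐ(HClO₄) ≈ -10
(CH₃)₃C–Cl loses Cl⁻: pKₐ(HCl) ≈ -7
(CH₃)₃C–ONO₂ loses NO₃⁻: pKₐ(HNO₃) ≈ -1.3
(CH₃)₃C–F loses F⁻: pKₐ(HF) ≈ 3.2

(CH₃)₃C–F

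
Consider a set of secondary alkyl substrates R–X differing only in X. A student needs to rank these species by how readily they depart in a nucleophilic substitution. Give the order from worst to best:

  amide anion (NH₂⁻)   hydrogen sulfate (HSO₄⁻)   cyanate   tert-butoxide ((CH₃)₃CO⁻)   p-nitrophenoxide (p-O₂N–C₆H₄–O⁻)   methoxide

Leaving-group ability tracks the stability of the departed species; conjugate-acid pKₐ is the usual yardstick (lower pKₐ → better LG).
hydrogen sulfate (HSO₄⁻): pKₐ(H₂SO₄) ≈ -3
cyanate: pKₐ(HOCN) ≈ 3.5
p-nitrophenoxide (p-O₂N–C₆H₄–O⁻): pKₐ(p-nitrophenol) ≈ 7.2
methoxide: pKₐ(CH₃OH) ≈ 15.5
tert-butoxide ((CH₃)₃CO⁻): pKₐ(t-BuOH) ≈ 18
amide anion (NH₂⁻): pKₐ(NH₃) ≈ 38
The question asks for worst first, so the sequence is read in increasing leaving-group ability.

amide anion (NH₂⁻) < tert-butoxide ((CH₃)₃CO⁻) < methoxide < p-nitrophenoxide (p-O₂N–C₆H₄–O⁻) < cyanate < hydrogen sulfate (HSO₄⁻)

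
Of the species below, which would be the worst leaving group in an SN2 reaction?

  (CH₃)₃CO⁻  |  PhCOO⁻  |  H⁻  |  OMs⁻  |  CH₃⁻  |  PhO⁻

CH₃⁻

A good leaving group is a weak base: the lower the pKₐ of its conjugate acid, the more readily it departs.
OMs⁻: pKₐ(CH₃SO₃H (MsOH)) ≈ -1.9
PhCOO⁻: pKₐ(C₆H₅COOH) ≈ 4.2
PhO⁻: pKₐ(C₆H₅OH (phenol)) ≈ 10
(CH₃)₃CO⁻: pKₐ(t-BuOH) ≈ 18
H⁻: pKₐ(H₂) ≈ 36
CH₃⁻: pKₐ(CH₄) ≈ 48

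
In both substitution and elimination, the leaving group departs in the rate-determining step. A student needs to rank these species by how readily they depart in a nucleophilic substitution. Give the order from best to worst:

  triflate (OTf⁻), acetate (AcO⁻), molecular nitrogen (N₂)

The more stable X⁻ (or X) is on its own — i.e. the weaker a base it is — the better a leaving group it makes.
molecular nitrogen (N₂): no meaningful conjugate acid; N₂ departs as an exceptionally stable neutral molecule
triflate (OTf⁻): pKₐ(CF₃SO₃H (triflic acid)) ≈ -14
acetate (AcO⁻): pKₐ(CH₃COOH) ≈ 4.8 — resonance-stabilised but still a weak base

molecular nitrogen (N₂) > triflate (OTf⁻) > acetate (AcO⁻)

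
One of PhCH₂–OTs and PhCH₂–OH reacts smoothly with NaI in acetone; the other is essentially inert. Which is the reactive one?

PhCH₂–OTs

From PhCH₂–OH the departing group would be OH⁻ (pKₐ(H₂O) ≈ 15.7). Strong base; essentially never leaves without prior activation.
From PhCH₂–OTs the leaving group is OTs⁻ (pKₐ(p-CH₃C₆H₄SO₃H (TsOH)) ≈ -2.8). Resonance-delocalised arenesulfonate.
(In practice PhCH₂–OTs is made from PhCH₂–OH by treatment with TsCl / pyridine, converting the hydroxyl into a tosylate.)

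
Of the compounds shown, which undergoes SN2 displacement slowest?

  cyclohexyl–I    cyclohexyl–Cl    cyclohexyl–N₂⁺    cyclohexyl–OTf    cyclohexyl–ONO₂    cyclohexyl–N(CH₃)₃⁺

Identical carbon frameworks mean the comparison reduces to leaving-group quality.
A good leaving group is a weak base: the lower the pKₐ of its conjugate acid, the more readily it departs.
cyclohexyl–N₂⁺ loses N₂: no meaningful conjugate acid; N₂ departs as an exceptionally stable neutral molecule
cyclohexyl–OTf loses OTf⁻: pKₐ(CF₃SO₃H (triflic acid)) ≈ -14
cyclohexyl–I loses I⁻: pKₐ(HI) ≈ -10
cyclohexyl–Cl loses Cl⁻: pKₐ(HCl) ≈ -7
cyclohexyl–ONO₂ loses NO₃⁻: pKₐ(HNO₃) ≈ -1.3
cyclohexyl–N(CH₃)₃⁺ loses NR'₃: pKₐ(R'₃NH⁺) ≈ 10.7

cyclohexyl–N(CH₃)₃⁺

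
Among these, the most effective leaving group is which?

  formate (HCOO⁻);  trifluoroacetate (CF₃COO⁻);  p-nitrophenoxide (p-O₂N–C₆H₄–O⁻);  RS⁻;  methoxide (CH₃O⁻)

trifluoroacetate (CF₃COO⁻)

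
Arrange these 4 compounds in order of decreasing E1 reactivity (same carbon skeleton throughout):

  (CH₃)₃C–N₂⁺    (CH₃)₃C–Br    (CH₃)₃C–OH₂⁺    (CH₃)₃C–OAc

Identical carbon frameworks mean the comparison reduces to leaving-group quality.
Rank by basicity of the departing species: weakest base leaves most easily.
(CH₃)₃C–N₂⁺ loses N₂: no meaningful conjugate acid; N₂ departs as an exceptionally stable neutral molecule
(CH₃)₃C–Br loses Br⁻: pKₐ(HBr) ≈ -9
(CH₃)₃C–OH₂⁺ loses H₂O: pKₐ(H₃O⁺) ≈ -1.7
(CH₃)₃C–OAc loses AcO⁻: pKₐ(CH₃COOH) ≈ 4.8

(CH₃)₃C–N₂⁺ > (CH₃)₃C–Br > (CH₃)₃C–OH₂⁺ > (CH₃)₃C–OAc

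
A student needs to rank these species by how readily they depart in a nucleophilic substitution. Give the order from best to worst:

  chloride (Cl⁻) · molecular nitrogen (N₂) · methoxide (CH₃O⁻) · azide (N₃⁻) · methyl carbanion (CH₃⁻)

molecular nitrogen (N₂): no meaningful conjugate acid; N₂ departs as an exceptionally stable neutral molecule
chloride (Cl⁻): pKₐ(HCl) ≈ -7 — moderately weak base
azide (N₃⁻): pKₐ(HN₃) ≈ 4.7
methoxide (CH₃O⁻): pKₐ(CH₃OH) ≈ 15.5 — strong base; alkoxides do not leave unassisted
methyl carbanion (CH₃⁻): pKₐ(CH₄) ≈ 48

molecular nitrogen (N₂) > chloride (Cl⁻) > azide (N₃⁻) > methoxide (CH₃O⁻) > methyl carbanion (CH₃⁻)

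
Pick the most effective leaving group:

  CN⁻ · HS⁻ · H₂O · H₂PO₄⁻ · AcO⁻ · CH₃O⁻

H₂O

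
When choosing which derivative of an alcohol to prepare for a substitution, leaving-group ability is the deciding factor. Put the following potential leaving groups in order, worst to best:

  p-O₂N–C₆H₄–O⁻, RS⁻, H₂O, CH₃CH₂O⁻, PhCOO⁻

CH₃CH₂O⁻ < RS⁻ < p-O₂N–C₆H₄–O⁻ < PhCOO⁻ < H₂O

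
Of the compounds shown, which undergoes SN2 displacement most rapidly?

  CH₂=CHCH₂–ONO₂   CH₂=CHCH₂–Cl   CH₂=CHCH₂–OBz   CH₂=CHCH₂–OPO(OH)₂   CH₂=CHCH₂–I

Identical carbon frameworks mean the comparison reduces to leaving-group quality.
Rank by basicity of the departing species: weakest base leaves most easily.
CH₂=CHCH₂–I loses I⁻: pKₐ(HI) ≈ -10
CH₂=CHCH₂–Cl loses Cl⁻: pKₐ(HCl) ≈ -7
CH₂=CHCH₂–ONO₂ loses NO₃⁻: pKₐ(HNO₃) ≈ -1.3
CH₂=CHCH₂–OPO(OH)₂ loses H₂PO₄⁻: pKₐ(H₃PO₄) ≈ 2.1
CH₂=CHCH₂–OBz loses PhCOO⁻: pKₐ(C₆H₅COOH) ≈ 4.2

CH₂=CHCH₂–I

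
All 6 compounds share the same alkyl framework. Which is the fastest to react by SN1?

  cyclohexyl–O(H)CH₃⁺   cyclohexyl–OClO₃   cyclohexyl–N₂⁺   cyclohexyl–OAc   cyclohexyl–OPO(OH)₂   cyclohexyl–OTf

Identical carbon frameworks mean the comparison reduces to leaving-group quality.
A good leaving group is a weak base: the lower the pKₐ of its conjugate acid, the more readily it departs.
cyclohexyl–N₂⁺ loses N₂: no meaningful conjugate acid; N₂ departs as an exceptionally stable neutral molecule
cyclohexyl–OTf loses OTf⁻: pKₐ(CF₃SO₃H (triflic acid)) ≈ -14
cyclohexyl–OClO₃ loses ClO₄⁻: pKₐ(HClO₄) ≈ -10
cyclohexyl–O(H)CH₃⁺ loses R'OH: pKₐ(R'OH₂⁺) ≈ -2.4
cyclohexyl–OPO(OH)₂ loses H₂PO₄⁻: pKₐ(H₃PO₄) ≈ 2.1
cyclohexyl–OAc loses AcO⁻: pKₐ(CH₃COOH) ≈ 4.8

cyclohexyl–N₂⁺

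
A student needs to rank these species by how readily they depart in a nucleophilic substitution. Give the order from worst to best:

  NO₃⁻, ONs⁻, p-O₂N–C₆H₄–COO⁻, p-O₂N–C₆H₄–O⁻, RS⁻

RS⁻ < p-O₂N–C₆H₄–O⁻ < p-O₂N–C₆H₄–COO⁻ < NO₃⁻ < ONs⁻

A good leaving group is a weak base: the lower the pKₐ of its conjugate acid, the more readily it departs.
ONs⁻: pKₐ(p-O₂NC₆H₄SO₃H) ≈ -3.5
NO₃⁻: pKₐ(HNO₃) ≈ -1.3 — resonance-delocalised over three oxygens
p-O₂N–C₆H₄–COO⁻: pKₐ(p-nitrobenzoic acid) ≈ 3.4 — electron-withdrawing nitro group stabilises the carboxylate
p-O₂N–C₆H₄–O⁻: pKₐ(p-nitrophenol) ≈ 7.2 — nitro group delocalises the charge; the classic chromogenic LG
RS⁻: pKₐ(RSH (a thiol)) ≈ 10.5 — moderately basic; rarely leaves without activation
Listed from poorest to best leaving group as asked.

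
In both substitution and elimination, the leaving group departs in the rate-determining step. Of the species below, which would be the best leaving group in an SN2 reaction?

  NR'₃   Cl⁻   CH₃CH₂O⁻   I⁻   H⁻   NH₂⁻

I⁻

A good leaving group is a weak base: the lower the pKₐ of its conjugate acid, the more readily it departs.
I⁻: pKₐ(HI) ≈ -10
Cl⁻: pKₐ(HCl) ≈ -7
NR'₃: pKₐ(R'₃NH⁺) ≈ 10.7
CH₃CH₂O⁻: pKₐ(CH₃CH₂OH) ≈ 16
H⁻: pKₐ(H₂) ≈ 36
NH₂⁻: pKₐ(NH₃) ≈ 38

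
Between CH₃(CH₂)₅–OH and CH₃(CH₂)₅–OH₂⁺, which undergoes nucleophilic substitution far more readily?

From CH₃(CH₂)₅–OH the departing group would be OH⁻ (pKₐ(H₂O) ≈ 15.7). Strong base; essentially never leaves without prior activation.
From CH₃(CH₂)₅–OH₂⁺ the leaving group is H₂O (pKₐ(H₃O⁺) ≈ -1.7). Neutral; leaves from a protonated alcohol (R–OH₂⁺).
(In practice CH₃(CH₂)₅–OH₂⁺ is made from CH₃(CH₂)₅–OH by protonation with strong acid, converting the leaving group from hydroxide to neutral water.)

CH₃(CH₂)₅–OH₂⁺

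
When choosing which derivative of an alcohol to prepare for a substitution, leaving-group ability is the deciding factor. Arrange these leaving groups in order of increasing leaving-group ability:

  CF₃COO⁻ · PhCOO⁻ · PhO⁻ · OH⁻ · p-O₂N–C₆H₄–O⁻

Leaving-group ability tracks the stability of the departed species; conjugate-acid pKₐ is the usual yardstick (lower pKₐ → better LG).
CF₃COO⁻: pKₐ(CF₃COOH) ≈ 0.2 — strongly electron-withdrawing CF₃ stabilises the carboxylate
PhCOO⁻: pKₐ(C₆H₅COOH) ≈ 4.2 — aryl carboxylate
p-O₂N–C₆H₄–O⁻: pKₐ(p-nitrophenol) ≈ 7.2
PhO⁻: pKₐ(C₆H₅OH (phenol)) ≈ 10
OH⁻: pKₐ(H₂O) ≈ 15.7
Reversing gives the worst-to-best order requested.

OH⁻ < PhO⁻ < p-O₂N–C₆H₄–O⁻ < PhCOO⁻ < CF₃COO⁻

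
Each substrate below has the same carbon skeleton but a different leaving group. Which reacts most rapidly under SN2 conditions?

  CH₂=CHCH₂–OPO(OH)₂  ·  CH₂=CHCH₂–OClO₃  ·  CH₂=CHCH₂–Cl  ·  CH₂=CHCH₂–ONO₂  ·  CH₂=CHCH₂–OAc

CH₂=CHCH₂–OClO₃

With the same alkyl group throughout, only the leaving group differentiates the rates.
Rank by basicity of the departing species: weakest base leaves most easily.
CH₂=CHCH₂–OClO₃ loses ClO₄⁻: pKₐ(HClO₄) ≈ -10
CH₂=CHCH₂–Cl loses Cl⁻: pKₐ(HCl) ≈ -7
CH₂=CHCH₂–ONO₂ loses NO₃⁻: pKₐ(HNO₃) ≈ -1.3
CH₂=CHCH₂–OPO(OH)₂ loses H₂PO₄⁻: pKₐ(H₃PO₄) ≈ 2.1
CH₂=CHCH₂–OAc loses AcO⁻: pKₐ(CH₃COOH) ≈ 4.8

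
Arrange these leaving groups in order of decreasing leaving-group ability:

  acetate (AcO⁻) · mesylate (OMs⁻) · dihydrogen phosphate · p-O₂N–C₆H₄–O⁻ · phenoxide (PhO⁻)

mesylate (OMs⁻): pKₐ(CH₃SO₃H (MsOH)) ≈ -1.9
dihydrogen phosphate: pKₐ(H₃PO₄) ≈ 2.1 — moderate base; biological leaving group after further activation
acetate (AcO⁻): pKₐ(CH₃COOH) ≈ 4.8
p-O₂N–C₆H₄–O⁻: pKₐ(p-nitrophenol) ≈ 7.2
phenoxide (PhO⁻): pKₐ(C₆H₅OH (phenol)) ≈ 10 — resonance into the ring helps, but still a poor LG

mesylate (OMs⁻) > dihydrogen phosphate > acetate (AcO⁻) > p-O₂N–C₆H₄–O⁻ > phenoxide (PhO⁻)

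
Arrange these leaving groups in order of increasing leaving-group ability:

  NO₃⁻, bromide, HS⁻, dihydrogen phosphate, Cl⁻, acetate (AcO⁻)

Leaving-group ability tracks the stability of the departed species; conjugate-acid pKₐ is the usual yardstick (lower pKₐ → better LG).
bromide: pKₐ(HBr) ≈ -9
Cl⁻: pKₐ(HCl) ≈ -7
NO₃⁻: pKₐ(HNO₃) ≈ -1.3
dihydrogen phosphate: pKₐ(H₃PO₄) ≈ 2.1
acetate (AcO⁻): pKₐ(CH₃COOH) ≈ 4.8
HS⁻: pKₐ(H₂S) ≈ 7
Reversing gives the worst-to-best order requested.

HS⁻ < acetate (AcO⁻) < dihydrogen phosphate < NO₃⁻ < Cl⁻ < bromide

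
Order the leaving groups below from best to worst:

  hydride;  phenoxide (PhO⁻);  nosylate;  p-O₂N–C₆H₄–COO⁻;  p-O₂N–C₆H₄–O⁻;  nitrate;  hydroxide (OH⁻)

nosylate > nitrate > p-O₂N–C₆H₄–COO⁻ > p-O₂N–C₆H₄–O⁻ > phenoxide (PhO⁻) > hydroxide (OH⁻) > hydride

nosylate: pKₐ(p-O₂NC₆H₄SO₃H) ≈ -3.5
nitrate: pKₐ(HNO₃) ≈ -1.3
p-O₂N–C₆H₄–COO⁻: pKₐ(p-nitrobenzoic acid) ≈ 3.4
p-O₂N–C₆H₄–O⁻: pKₐ(p-nitrophenol) ≈ 7.2
phenoxide (PhO⁻): pKₐ(C₆H₅OH (phenol)) ≈ 10
hydroxide (OH⁻): pKₐ(H₂O) ≈ 15.7
hydride: pKₐ(H₂) ≈ 36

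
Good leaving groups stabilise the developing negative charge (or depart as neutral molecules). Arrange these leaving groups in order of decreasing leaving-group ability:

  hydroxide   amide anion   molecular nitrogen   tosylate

molecular nitrogen > tosylate > hydroxide > amide anion

The more stable X⁻ (or X) is on its own — i.e. the weaker a base it is — the better a leaving group it makes.
molecular nitrogen: no meaningful conjugate acid; N₂ departs as an exceptionally stable neutral molecule
tosylate: pKₐ(p-CH₃C₆H₄SO₃H (TsOH)) ≈ -2.8
hydroxide: pKₐ(H₂O) ≈ 15.7
amide anion: pKₐ(NH₃) ≈ 38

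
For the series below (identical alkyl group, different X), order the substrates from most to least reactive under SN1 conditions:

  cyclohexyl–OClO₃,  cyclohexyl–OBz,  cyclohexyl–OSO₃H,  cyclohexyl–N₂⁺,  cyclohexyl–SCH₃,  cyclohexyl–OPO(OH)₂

cyclohexyl–N₂⁺ > cyclohexyl–OClO₃ > cyclohexyl–OSO₃H > cyclohexyl–OPO(OH)₂ > cyclohexyl–OBz > cyclohexyl–SCH₃

Same R in every case — rank the leaving groups.
The more stable X⁻ (or X) is on its own — i.e. the weaker a base it is — the better a leaving group it makes.
cyclohexyl–N₂⁺ loses N₂: no meaningful conjugate acid; N₂ departs as an exceptionally stable neutral molecule
cyclohexyl–OClO₃ loses ClO₄⁻: pKₐ(HClO₄) ≈ -10
cyclohexyl–OSO₃H loses HSO₄⁻: pKₐ(H₂SO₄) ≈ -3
cyclohexyl–OPO(OH)₂ loses H₂PO₄⁻: pKₐ(H₃PO₄) ≈ 2.1
cyclohexyl–OBz loses PhCOO⁻: pKₐ(C₆H₅COOH) ≈ 4.2
cyclohexyl–SCH₃ loses RS⁻: pKₐ(RSH (a thiol)) ≈ 10.5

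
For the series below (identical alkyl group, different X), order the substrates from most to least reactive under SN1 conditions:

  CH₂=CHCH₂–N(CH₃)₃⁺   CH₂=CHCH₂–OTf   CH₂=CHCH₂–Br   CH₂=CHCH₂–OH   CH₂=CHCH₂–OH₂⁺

CH₂=CHCH₂–OTf > CH₂=CHCH₂–Br > CH₂=CHCH₂–OH₂⁺ > CH₂=CHCH₂–N(CH₃)₃⁺ > CH₂=CHCH₂–OH

With the same alkyl group throughout, only the leaving group differentiates the rates.
Rank by basicity of the departing species: weakest base leaves most easily.
CH₂=CHCH₂–OTf loses OTf⁻: pKₐ(CF₃SO₃H (triflic acid)) ≈ -14
CH₂=CHCH₂–Br loses Br⁻: pKₐ(HBr) ≈ -9
CH₂=CHCH₂–OH₂⁺ loses H₂O: pKₐ(H₃O⁺) ≈ -1.7
CH₂=CHCH₂–N(CH₃)₃⁺ loses NR'₃: pKₐ(R'₃NH⁺) ≈ 10.7
CH₂=CHCH₂–OH loses OH⁻: pKₐ(H₂O) ≈ 15.7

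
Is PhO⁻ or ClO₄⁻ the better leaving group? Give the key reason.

ClO₄⁻ is the better leaving group.
pKₐ(HClO₄) ≈ -10 versus pKₐ(C₆H₅OH (phenol)) ≈ 10: ClO₄⁻ is the much weaker base.
Extremely weak base; rarely used for safety reasons.

ClO₄⁻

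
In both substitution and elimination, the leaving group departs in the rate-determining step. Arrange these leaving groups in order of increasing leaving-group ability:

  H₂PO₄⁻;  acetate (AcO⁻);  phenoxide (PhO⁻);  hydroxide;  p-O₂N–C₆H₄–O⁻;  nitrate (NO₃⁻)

hydroxide < phenoxide (PhO⁻) < p-O₂N–C₆H₄–O⁻ < acetate (AcO⁻) < H₂PO₄⁻ < nitrate (NO₃⁻)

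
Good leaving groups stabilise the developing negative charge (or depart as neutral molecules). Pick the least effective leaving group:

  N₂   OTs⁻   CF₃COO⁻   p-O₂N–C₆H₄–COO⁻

Leaving-group ability tracks the stability of the departed species; conjugate-acid pKₐ is the usual yardstick (lower pKₐ → better LG).
N₂: no meaningful conjugate acid; N₂ departs as an exceptionally stable neutral molecule
OTs⁻: pKₐ(p-CH₃C₆H₄SO₃H (TsOH)) ≈ -2.8
CF₃COO⁻: pKₐ(CF₃COOH) ≈ 0.2
p-O₂N–C₆H₄–COO⁻: pKₐ(p-nitrobenzoic acid) ≈ 3.4

p-O₂N–C₆H₄–COO⁻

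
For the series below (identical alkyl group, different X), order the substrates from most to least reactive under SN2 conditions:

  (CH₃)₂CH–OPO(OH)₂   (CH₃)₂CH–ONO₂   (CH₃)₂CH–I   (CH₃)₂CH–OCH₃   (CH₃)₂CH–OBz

(CH₃)₂CH–I > (CH₃)₂CH–ONO₂ > (CH₃)₂CH–OPO(OH)₂ > (CH₃)₂CH–OBz > (CH₃)₂CH–OCH₃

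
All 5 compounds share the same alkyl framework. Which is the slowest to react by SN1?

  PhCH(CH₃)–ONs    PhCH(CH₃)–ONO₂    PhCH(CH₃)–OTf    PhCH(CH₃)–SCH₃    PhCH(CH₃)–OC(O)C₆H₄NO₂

PhCH(CH₃)–SCH₃

Identical carbon frameworks mean the comparison reduces to leaving-group quality.
Leaving-group ability tracks the stability of the departed species; conjugate-acid pKₐ is the usual yardstick (lower pKₐ → better LG).
PhCH(CH₃)–OTf loses OTf⁻: pKₐ(CF₃SO₃H (triflic acid)) ≈ -14
PhCH(CH₃)–ONs loses ONs⁻: pKₐ(p-O₂NC₆H₄SO₃H) ≈ -3.5
PhCH(CH₃)–ONO₂ loses NO₃⁻: pKₐ(HNO₃) ≈ -1.3
PhCH(CH₃)–OC(O)C₆H₄NO₂ loses p-O₂N–C₆H₄–COO⁻: pKₐ(p-nitrobenzoic acid) ≈ 3.4
PhCH(CH₃)–SCH₃ loses RS⁻: pKₐ(RSH (a thiol)) ≈ 10.5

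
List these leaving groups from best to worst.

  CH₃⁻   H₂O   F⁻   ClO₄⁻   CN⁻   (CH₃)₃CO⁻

Leaving-group ability tracks the stability of the departed species; conjugate-acid pKₐ is the usual yardstick (lower pKₐ → better LG).
ClO₄⁻: pKₐ(HClO₄) ≈ -10
H₂O: pKₐ(H₃O⁺) ≈ -1.7
F⁻: pKₐ(HF) ≈ 3.2
CN⁻: pKₐ(HCN) ≈ 9.2
(CH₃)₃CO⁻: pKₐ(t-BuOH) ≈ 18
CH₃⁻: pKₐ(CH₄) ≈ 48

ClO₄⁻ > H₂O > F⁻ > CN⁻ > (CH₃)₃CO⁻ > CH₃⁻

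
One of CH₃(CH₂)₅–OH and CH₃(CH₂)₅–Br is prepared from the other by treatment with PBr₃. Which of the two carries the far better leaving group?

CH₃(CH₂)₅–Br

From CH₃(CH₂)₅–OH the departing group would be OH⁻ (pKₐ(H₂O) ≈ 15.7). Strong base; essentially never leaves without prior activation.
From CH₃(CH₂)₅–Br the leaving group is Br⁻ (pKₐ(HBr) ≈ -9). Weak base; good leaving group.
Treatment with PBr₃ works by replacing the hydroxyl with bromide, making CH₃(CH₂)₅–Br enormously more reactive.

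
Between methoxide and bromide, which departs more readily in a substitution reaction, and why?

bromide

bromide is the better leaving group.
pKₐ(HBr) ≈ -9 versus pKₐ(CH₃OH) ≈ 15.5: bromide is the much weaker base.
Weak base; good leaving group.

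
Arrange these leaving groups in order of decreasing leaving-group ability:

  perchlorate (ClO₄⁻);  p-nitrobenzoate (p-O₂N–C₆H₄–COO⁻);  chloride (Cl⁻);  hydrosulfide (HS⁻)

perchlorate (ClO₄⁻) > chloride (Cl⁻) > p-nitrobenzoate (p-O₂N–C₆H₄–COO⁻) > hydrosulfide (HS⁻)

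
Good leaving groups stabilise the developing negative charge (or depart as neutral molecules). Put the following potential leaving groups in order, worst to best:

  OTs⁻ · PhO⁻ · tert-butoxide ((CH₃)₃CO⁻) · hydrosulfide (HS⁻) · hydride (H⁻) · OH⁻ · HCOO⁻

The more stable X⁻ (or X) is on its own — i.e. the weaker a base it is — the better a leaving group it makes.
OTs⁻: pKₐ(p-CH₃C₆H₄SO₃H (TsOH)) ≈ -2.8 — resonance-delocalised arenesulfonate
HCOO⁻: pKₐ(HCOOH) ≈ 3.8 — resonance-stabilised carboxylate
hydrosulfide (HS⁻): pKₐ(H₂S) ≈ 7
PhO⁻: pKₐ(C₆H₅OH (phenol)) ≈ 10
OH⁻: pKₐ(H₂O) ≈ 15.7
tert-butoxide ((CH₃)₃CO⁻): pKₐ(t-BuOH) ≈ 18 — bulky, strongly basic alkoxide
hydride (H⁻): pKₐ(H₂) ≈ 36
Reversing gives the worst-to-best order requested.

hydride (H⁻) < tert-butoxide ((CH₃)₃CO⁻) < OH⁻ < PhO⁻ < hydrosulfide (HS⁻) < HCOO⁻ < OTs⁻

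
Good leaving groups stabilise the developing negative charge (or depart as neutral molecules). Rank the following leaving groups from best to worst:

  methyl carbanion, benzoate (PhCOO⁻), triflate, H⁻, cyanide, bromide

Leaving-group ability tracks the stability of the departed species; conjugate-acid pKₐ is the usual yardstick (lower pKₐ → better LG).
triflate: pKₐ(CF₃SO₃H (triflic acid)) ≈ -14
bromide: pKₐ(HBr) ≈ -9 — weak base; good leaving group
benzoate (PhCOO⁻): pKₐ(C₆H₅COOH) ≈ 4.2 — aryl carboxylate
cyanide: pKₐ(HCN) ≈ 9.2 — sp carbon stabilises the charge somewhat, but still a poor LG
H⁻: pKₐ(H₂) ≈ 36
methyl carbanion: pKₐ(CH₄) ≈ 48

triflate > bromide > benzoate (PhCOO⁻) > cyanide > H⁻ > methyl carbanion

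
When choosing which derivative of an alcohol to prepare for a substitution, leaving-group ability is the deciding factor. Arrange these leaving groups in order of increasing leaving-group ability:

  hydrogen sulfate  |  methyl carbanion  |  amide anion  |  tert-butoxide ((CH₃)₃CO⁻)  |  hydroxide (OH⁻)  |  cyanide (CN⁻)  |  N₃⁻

A good leaving group is a weak base: the lower the pKₐ of its conjugate acid, the more readily it departs.
hydrogen sulfate: pKₐ(H₂SO₄) ≈ -3 — conjugate base of a strong mineral acid
N₃⁻: pKₐ(HN₃) ≈ 4.7 — linear, resonance-stabilised
cyanide (CN⁻): pKₐ(HCN) ≈ 9.2 — sp carbon stabilises the charge somewhat, but still a poor LG
hydroxide (OH⁻): pKₐ(H₂O) ≈ 15.7
tert-butoxide ((CH₃)₃CO⁻): pKₐ(t-BuOH) ≈ 18 — bulky, strongly basic alkoxide
amide anion: pKₐ(NH₃) ≈ 38 — extremely strong base; never a leaving group
methyl carbanion: pKₐ(CH₄) ≈ 48 — unstabilised carbanion; the worst conceivable leaving group
Listed from poorest to best leaving group as asked.

methyl carbanion < amide anion < tert-butoxide ((CH₃)₃CO⁻) < hydroxide (OH⁻) < cyanide (CN⁻) < N₃⁻ < hydrogen sulfate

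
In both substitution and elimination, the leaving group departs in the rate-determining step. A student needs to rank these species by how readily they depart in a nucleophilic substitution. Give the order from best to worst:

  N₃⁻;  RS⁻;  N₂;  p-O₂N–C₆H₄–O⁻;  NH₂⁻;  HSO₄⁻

N₂ > HSO₄⁻ > N₃⁻ > p-O₂N–C₆H₄–O⁻ > RS⁻ > NH₂⁻

The more stable X⁻ (or X) is on its own — i.e. the weaker a base it is — the better a leaving group it makes.
N₂: no meaningful conjugate acid; N₂ departs as an exceptionally stable neutral molecule
HSO₄⁻: pKₐ(H₂SO₄) ≈ -3 — conjugate base of a strong mineral acid
N₃⁻: pKₐ(HN₃) ≈ 4.7 — linear, resonance-stabilised
p-O₂N–C₆H₄–O⁻: pKₐ(p-nitrophenol) ≈ 7.2
RS⁻: pKₐ(RSH (a thiol)) ≈ 10.5
NH₂⁻: pKₐ(NH₃) ≈ 38 — extremely strong base; never a leaving group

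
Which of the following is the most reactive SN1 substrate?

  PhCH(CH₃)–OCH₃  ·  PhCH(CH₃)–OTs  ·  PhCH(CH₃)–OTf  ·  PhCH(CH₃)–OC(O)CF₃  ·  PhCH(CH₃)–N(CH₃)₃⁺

PhCH(CH₃)–OTf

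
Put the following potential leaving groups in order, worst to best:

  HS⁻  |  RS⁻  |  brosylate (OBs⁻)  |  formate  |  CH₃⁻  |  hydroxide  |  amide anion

Leaving-group ability tracks the stability of the departed species; conjugate-acid pKₐ is the usual yardstick (lower pKₐ → better LG).
brosylate (OBs⁻): pKₐ(p-BrC₆H₄SO₃H) ≈ -2.8 — arenesulfonate with a p-bromo substituent
formate: pKₐ(HCOOH) ≈ 3.8 — resonance-stabilised carboxylate
HS⁻: pKₐ(H₂S) ≈ 7
RS⁻: pKₐ(RSH (a thiol)) ≈ 10.5
hydroxide: pKₐ(H₂O) ≈ 15.7 — strong base; essentially never leaves without prior activation
amide anion: pKₐ(NH₃) ≈ 38 — extremely strong base; never a leaving group
CH₃⁻: pKₐ(CH₄) ≈ 48 — unstabilised carbanion; the worst conceivable leaving group
Listed from poorest to best leaving group as asked.

CH₃⁻ < amide anion < hydroxide < RS⁻ < HS⁻ < formate < brosylate (OBs⁻)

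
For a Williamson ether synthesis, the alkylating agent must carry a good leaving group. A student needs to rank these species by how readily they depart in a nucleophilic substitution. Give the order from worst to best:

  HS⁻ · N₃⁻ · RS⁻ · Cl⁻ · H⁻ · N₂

N₂: no meaningful conjugate acid; N₂ departs as an exceptionally stable neutral molecule
Cl⁻: pKₐ(HCl) ≈ -7 — moderately weak base
N₃⁻: pKₐ(HN₃) ≈ 4.7 — linear, resonance-stabilised
HS⁻: pKₐ(H₂S) ≈ 7 — larger and more polarisable than the oxygen analogue
RS⁻: pKₐ(RSH (a thiol)) ≈ 10.5 — moderately basic; rarely leaves without activation
H⁻: pKₐ(H₂) ≈ 36 — extremely strong base; leaves only in special hydride-transfer contexts
The question asks for worst first, so the sequence is read in increasing leaving-group ability.

H⁻ < RS⁻ < HS⁻ < N₃⁻ < Cl⁻ < N₂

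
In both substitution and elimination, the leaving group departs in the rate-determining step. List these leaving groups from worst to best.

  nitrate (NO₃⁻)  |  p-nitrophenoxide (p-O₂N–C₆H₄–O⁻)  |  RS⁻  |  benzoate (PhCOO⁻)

RS⁻ < p-nitrophenoxide (p-O₂N–C₆H₄–O⁻) < benzoate (PhCOO⁻) < nitrate (NO₃⁻)

nitrate (NO₃⁻): pKₐ(HNO₃) ≈ -1.3
benzoate (PhCOO⁻): pKₐ(C₆H₅COOH) ≈ 4.2 — aryl carboxylate
p-nitrophenoxide (p-O₂N–C₆H₄–O⁻): pKₐ(p-nitrophenol) ≈ 7.2 — nitro group delocalises the charge; the classic chromogenic LG
RS⁻: pKₐ(RSH (a thiol)) ≈ 10.5
The question asks for worst first, so the sequence is read in increasing leaving-group ability.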